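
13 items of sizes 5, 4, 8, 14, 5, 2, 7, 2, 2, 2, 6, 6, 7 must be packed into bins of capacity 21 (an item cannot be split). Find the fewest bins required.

Total = 14 + 8 + 7 + 7 + 6 + 6 + 5 + 5 + 4 + 2 + 2 + 2 + 2 = 70.
Lower bound: ⌈70/21⌉ = 4 bins.
A packing using 4 bins:
  bin 1: 14 + 7 = 21
  bin 2: 8 + 7 + 6 = 21
  bin 3: 6 + 5 + 5 + 4 = 20
  bin 4: 2 + 2 + 2 + 2 = 8
This matches the lower bound, so 4 is optimal.

4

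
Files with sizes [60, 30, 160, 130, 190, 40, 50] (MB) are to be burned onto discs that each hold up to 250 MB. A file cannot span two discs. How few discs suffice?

Total = 190 + 160 + 130 + 60 + 50 + 40 + 30 = 660 MB.
Lower bound: ⌈660/250⌉ = 3 discs.
A packing using 3 discs:
  disc 1: 190 + 60 = 250
  disc 2: 160 + 50 + 40 = 250
  disc 3: 130 + 30 = 160
This matches the lower bound, so 3 is optimal.

3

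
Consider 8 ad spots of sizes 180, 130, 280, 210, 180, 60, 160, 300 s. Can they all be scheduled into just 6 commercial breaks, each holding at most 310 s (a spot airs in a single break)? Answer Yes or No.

Yes

A valid assignment using 6 commercial breaks:
  break 1: 300 = 300
  break 2: 280 = 280
  break 3: 210 + 60 = 270
  break 4: 180 + 130 = 310
  break 5: 180 = 180
  break 6: 160 = 160
Every load is within 310 s, so 6 commercial breaks suffice.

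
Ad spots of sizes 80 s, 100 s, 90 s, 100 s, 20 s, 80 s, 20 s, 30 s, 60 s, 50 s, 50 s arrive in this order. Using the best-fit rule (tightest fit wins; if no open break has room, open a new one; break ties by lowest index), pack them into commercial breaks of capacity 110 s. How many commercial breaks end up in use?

7

  80 → break 1 (new)  [load 80/110]
  100 → break 2 (new)  [load 100/110]
  90 → break 3 (new)  [load 90/110]
  100 → break 4 (new)  [load 100/110]
  20 → break 3  [load 110/110]
  80 → break 5 (new)  [load 80/110]
  20 → break 1  [load 100/110]
  30 → break 5  [load 110/110]
  60 → break 6 (new)  [load 60/110]
  50 → break 6  [load 110/110]
  50 → break 7 (new)  [load 50/110]
7 commercial breaks opened.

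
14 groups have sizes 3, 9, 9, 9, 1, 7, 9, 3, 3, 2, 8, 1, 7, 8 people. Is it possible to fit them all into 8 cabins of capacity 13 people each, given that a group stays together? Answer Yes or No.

Yes

A valid assignment using 8 cabins:
  cabin 1: 9 + 3 + 1 = 13
  cabin 2: 9 + 3 + 1 = 13
  cabin 3: 9 + 3 = 12
  cabin 4: 9 + 2 = 11
  cabin 5: 8 = 8
  cabin 6: 8 = 8
  cabin 7: 7 = 7
  cabin 8: 7 = 7
Every load is within 13 people, so 8 cabins suffice.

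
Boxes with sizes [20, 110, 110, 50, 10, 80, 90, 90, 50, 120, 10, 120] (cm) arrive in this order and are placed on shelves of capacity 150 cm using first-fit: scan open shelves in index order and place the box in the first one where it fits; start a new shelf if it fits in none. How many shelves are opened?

7

  20 → shelf 1 (new)  [load 20/150]
  110 → shelf 1  [load 130/150]
  110 → shelf 2 (new)  [load 110/150]
  50 → shelf 3 (new)  [load 50/150]
  10 → shelf 1  [load 140/150]
  80 → shelf 3  [load 130/150]
  90 → shelf 4 (new)  [load 90/150]
  90 → shelf 5 (new)  [load 90/150]
  50 → shelf 4  [load 140/150]
  120 → shelf 6 (new)  [load 120/150]
  10 → shelf 1  [load 150/150]
  120 → shelf 7 (new)  [load 120/150]
7 shelves opened.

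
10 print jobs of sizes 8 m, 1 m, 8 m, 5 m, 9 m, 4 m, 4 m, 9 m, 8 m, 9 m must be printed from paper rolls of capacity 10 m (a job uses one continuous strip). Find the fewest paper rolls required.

Total = 9 + 9 + 9 + 8 + 8 + 8 + 5 + 4 + 4 + 1 = 65 m.
Lower bound: ⌈65/10⌉ = 7 paper rolls.
A packing using 8 paper rolls:
  roll 1: 9 + 1 = 10
  roll 2: 9 = 9
  roll 3: 9 = 9
  roll 4: 8 = 8
  roll 5: 8 = 8
  roll 6: 8 = 8
  roll 7: 5 + 4 = 9
  roll 8: 4 = 4
No arrangement into 7 paper rolls stays within capacity, so 8 is optimal.

8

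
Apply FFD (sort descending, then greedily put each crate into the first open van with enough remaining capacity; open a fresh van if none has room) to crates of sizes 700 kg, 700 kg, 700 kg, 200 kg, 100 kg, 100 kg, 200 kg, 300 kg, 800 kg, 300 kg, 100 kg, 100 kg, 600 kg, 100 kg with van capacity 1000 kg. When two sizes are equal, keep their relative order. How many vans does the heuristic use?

Sorted descending: 800, 700, 700, 700, 600, 300, 300, 200, 200, 100, 100, 100, 100, 100.
  800 → van 1 (new)  [load 800/1000]
  700 → van 2 (new)  [load 700/1000]
  700 → van 3 (new)  [load 700/1000]
  700 → van 4 (new)  [load 700/1000]
  600 → van 5 (new)  [load 600/1000]
  300 → van 2  [load 1000/1000]
  300 → van 3  [load 1000/1000]
  200 → van 1  [load 1000/1000]
  200 → van 4  [load 900/1000]
  100 → van 4  [load 1000/1000]
  100 → van 5  [load 700/1000]
  100 → van 5  [load 800/1000]
  100 → van 5  [load 900/1000]
  100 → van 5  [load 1000/1000]
5 vans opened.

5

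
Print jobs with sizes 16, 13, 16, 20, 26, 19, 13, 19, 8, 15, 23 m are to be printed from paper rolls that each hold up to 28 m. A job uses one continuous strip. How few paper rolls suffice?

9

Total = 26 + 23 + 20 + 19 + 19 + 16 + 16 + 15 + 13 + 13 + 8 = 188 m.
Lower bound: ⌈188/28⌉ = 7 paper rolls.
Also, 8 print jobs each exceed 14 m, and no two of those can share a roll, so at least 8 paper rolls are needed.
A packing using 9 paper rolls:
  roll 1: 26 = 26
  roll 2: 23 = 23
  roll 3: 20 + 8 = 28
  roll 4: 19 = 19
  roll 5: 19 = 19
  roll 6: 16 = 16
  roll 7: 16 = 16
  roll 8: 15 + 13 = 28
  roll 9: 13 = 13
No arrangement into 8 paper rolls stays within capacity, so 9 is optimal.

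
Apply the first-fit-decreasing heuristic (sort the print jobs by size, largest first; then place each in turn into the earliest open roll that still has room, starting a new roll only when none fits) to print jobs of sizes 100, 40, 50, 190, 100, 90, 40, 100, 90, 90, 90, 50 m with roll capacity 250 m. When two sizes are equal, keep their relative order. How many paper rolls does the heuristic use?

Sorted descending: 190, 100, 100, 100, 90, 90, 90, 90, 50, 50, 40, 40.
  190 → roll 1 (new)  [load 190/250]
  100 → roll 2 (new)  [load 100/250]
  100 → roll 2  [load 200/250]
  100 → roll 3 (new)  [load 100/250]
  90 → roll 3  [load 190/250]
  90 → roll 4 (new)  [load 90/250]
  90 → roll 4  [load 180/250]
  90 → roll 5 (new)  [load 90/250]
  50 → roll 1  [load 240/250]
  50 → roll 2  [load 250/250]
  40 → roll 3  [load 230/250]
  40 → roll 4  [load 220/250]
5 paper rolls opened.

5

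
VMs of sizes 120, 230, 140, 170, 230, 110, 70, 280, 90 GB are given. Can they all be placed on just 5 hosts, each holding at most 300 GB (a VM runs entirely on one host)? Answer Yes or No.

Total = 1440 GB; ⌈1440/300⌉ = 5.
The bound of 5 does not rule out 5, but exhaustive search shows no assignment into 5 hosts of capacity 300 GB exists — the minimum is 6.

No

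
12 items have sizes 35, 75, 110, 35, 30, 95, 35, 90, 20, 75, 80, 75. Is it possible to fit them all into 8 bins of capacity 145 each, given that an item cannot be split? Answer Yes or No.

A valid assignment using 7 bins:
  bin 1: 110 + 35 = 145
  bin 2: 95 + 35 = 130
  bin 3: 90 + 35 + 20 = 145
  bin 4: 80 + 30 = 110
  bin 5: 75 = 75
  bin 6: 75 = 75
  bin 7: 75 = 75
That uses only 7 ≤ 8, so 8 bins are enough.

Yes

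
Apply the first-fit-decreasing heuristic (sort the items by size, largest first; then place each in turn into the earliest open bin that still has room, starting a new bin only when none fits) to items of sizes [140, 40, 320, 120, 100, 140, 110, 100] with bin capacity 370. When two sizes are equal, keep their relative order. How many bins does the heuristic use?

4

Sorted descending: 320, 140, 140, 120, 110, 100, 100, 40.
  320 → bin 1 (new)  [load 320/370]
  140 → bin 2 (new)  [load 140/370]
  140 → bin 2  [load 280/370]
  120 → bin 3 (new)  [load 120/370]
  110 → bin 3  [load 230/370]
  100 → bin 3  [load 330/370]
  100 → bin 4 (new)  [load 100/370]
  40 → bin 1  [load 360/370]
4 bins opened.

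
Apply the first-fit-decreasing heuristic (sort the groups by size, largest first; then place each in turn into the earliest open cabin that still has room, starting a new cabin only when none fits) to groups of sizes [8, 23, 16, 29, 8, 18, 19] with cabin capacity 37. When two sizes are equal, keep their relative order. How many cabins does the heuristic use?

4

Sorted descending: 29, 23, 19, 18, 16, 8, 8.
  29 → cabin 1 (new)  [load 29/37]
  23 → cabin 2 (new)  [load 23/37]
  19 → cabin 3 (new)  [load 19/37]
  18 → cabin 3  [load 37/37]
  16 → cabin 4 (new)  [load 16/37]
  8 → cabin 1  [load 37/37]
  8 → cabin 2  [load 31/37]
4 cabins opened.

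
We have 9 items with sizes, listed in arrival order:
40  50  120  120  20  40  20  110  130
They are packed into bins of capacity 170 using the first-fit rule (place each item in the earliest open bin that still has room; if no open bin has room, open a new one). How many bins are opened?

  40 → bin 1 (new)  [load 40/170]
  50 → bin 1  [load 90/170]
  120 → bin 2 (new)  [load 120/170]
  120 → bin 3 (new)  [load 120/170]
  20 → bin 1  [load 110/170]
  40 → bin 1  [load 150/170]
  20 → bin 1  [load 170/170]
  110 → bin 4 (new)  [load 110/170]
  130 → bin 5 (new)  [load 130/170]
5 bins opened.

5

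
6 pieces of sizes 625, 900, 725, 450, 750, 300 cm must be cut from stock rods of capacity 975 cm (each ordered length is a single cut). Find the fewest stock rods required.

5

Total = 900 + 750 + 725 + 625 + 450 + 300 = 3750 cm.
Lower bound: ⌈3750/975⌉ = 4 stock rods.
A packing using 5 stock rods:
  stock rod 1: 900 = 900
  stock rod 2: 750 = 750
  stock rod 3: 725 = 725
  stock rod 4: 625 + 300 = 925
  stock rod 5: 450 = 450
No arrangement into 4 stock rods stays within capacity, so 5 is optimal.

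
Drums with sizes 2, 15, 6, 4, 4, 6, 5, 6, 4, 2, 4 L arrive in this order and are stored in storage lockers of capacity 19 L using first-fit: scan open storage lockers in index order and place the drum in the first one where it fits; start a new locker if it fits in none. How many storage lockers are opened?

4

  2 → locker 1 (new)  [load 2/19]
  15 → locker 1  [load 17/19]
  6 → locker 2 (new)  [load 6/19]
  4 → locker 2  [load 10/19]
  4 → locker 2  [load 14/19]
  6 → locker 3 (new)  [load 6/19]
  5 → locker 2  [load 19/19]
  6 → locker 3  [load 12/19]
  4 → locker 3  [load 16/19]
  2 → locker 1  [load 19/19]
  4 → locker 4 (new)  [load 4/19]
4 storage lockers opened.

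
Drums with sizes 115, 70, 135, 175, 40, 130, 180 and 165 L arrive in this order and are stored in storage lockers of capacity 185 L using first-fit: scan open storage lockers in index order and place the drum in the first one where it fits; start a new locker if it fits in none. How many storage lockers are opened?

6

  115 → locker 1 (new)  [load 115/185]
  70 → locker 1  [load 185/185]
  135 → locker 2 (new)  [load 135/185]
  175 → locker 3 (new)  [load 175/185]
  40 → locker 2  [load 175/185]
  130 → locker 4 (new)  [load 130/185]
  180 → locker 5 (new)  [load 180/185]
  165 → locker 6 (new)  [load 165/185]
6 storage lockers opened.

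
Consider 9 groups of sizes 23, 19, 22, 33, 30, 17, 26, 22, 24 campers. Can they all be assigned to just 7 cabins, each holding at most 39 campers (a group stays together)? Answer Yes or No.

No

Total = 216 campers; ⌈216/39⌉ = 6.
7 groups each exceed half the capacity and cannot share a cabin, forcing at least 7 cabins.
The bound of 7 does not rule out 7, but exhaustive search shows no assignment into 7 cabins of capacity 39 campers exists — the minimum is 8.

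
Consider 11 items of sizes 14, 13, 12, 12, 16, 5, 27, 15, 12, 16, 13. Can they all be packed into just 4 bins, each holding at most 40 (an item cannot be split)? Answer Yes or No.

A valid assignment using 4 bins:
  bin 1: 27 + 13 = 40
  bin 2: 16 + 16 + 5 = 37
  bin 3: 15 + 13 + 12 = 40
  bin 4: 14 + 12 + 12 = 38
Every load is within 40, so 4 bins suffice.

Yes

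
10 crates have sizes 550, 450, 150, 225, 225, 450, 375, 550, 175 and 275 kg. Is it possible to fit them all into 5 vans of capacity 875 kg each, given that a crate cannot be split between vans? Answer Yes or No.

A valid assignment using 5 vans:
  van 1: 550 + 275 = 825
  van 2: 550 + 225 = 775
  van 3: 450 + 375 = 825
  van 4: 450 + 225 + 175 = 850
  van 5: 150 = 150
Every load is within 875 kg, so 5 vans suffice.

Yes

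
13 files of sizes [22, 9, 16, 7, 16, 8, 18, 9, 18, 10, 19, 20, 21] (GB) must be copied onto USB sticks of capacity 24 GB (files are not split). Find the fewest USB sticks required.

10

Total = 22 + 21 + 20 + 19 + 18 + 18 + 16 + 16 + 10 + 9 + 9 + 8 + 7 = 193 GB.
Lower bound: ⌈193/24⌉ = 9 USB sticks.
A packing using 10 USB sticks:
  USB stick 1: 22 = 22
  USB stick 2: 21 = 21
  USB stick 3: 20 = 20
  USB stick 4: 19 = 19
  USB stick 5: 18 = 18
  USB stick 6: 18 = 18
  USB stick 7: 16 + 8 = 24
  USB stick 8: 16 + 7 = 23
  USB stick 9: 10 + 9 = 19
  USB stick 10: 9 = 9
No arrangement into 9 USB sticks stays within capacity, so 10 is optimal.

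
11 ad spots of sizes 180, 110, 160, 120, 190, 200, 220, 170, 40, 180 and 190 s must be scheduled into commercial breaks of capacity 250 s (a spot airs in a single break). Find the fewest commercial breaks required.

9

Total = 220 + 200 + 190 + 190 + 180 + 180 + 170 + 160 + 120 + 110 + 40 = 1760 s.
Lower bound: ⌈1760/250⌉ = 8 commercial breaks.
A packing using 9 commercial breaks:
  break 1: 220 = 220
  break 2: 200 + 40 = 240
  break 3: 190 = 190
  break 4: 190 = 190
  break 5: 180 = 180
  break 6: 180 = 180
  break 7: 170 = 170
  break 8: 160 = 160
  break 9: 120 + 110 = 230
No arrangement into 8 commercial breaks stays within capacity, so 9 is optimal.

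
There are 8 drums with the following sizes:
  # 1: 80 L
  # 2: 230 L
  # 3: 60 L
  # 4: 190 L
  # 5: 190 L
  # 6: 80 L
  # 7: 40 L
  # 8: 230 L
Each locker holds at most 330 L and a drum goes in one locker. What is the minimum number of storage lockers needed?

4

Total = 230 + 230 + 190 + 190 + 80 + 80 + 60 + 40 = 1100 L.
Lower bound: ⌈1100/330⌉ = 4 storage lockers.
A packing using 4 storage lockers:
  locker 1: 230 + 80 = 310
  locker 2: 230 + 80 = 310
  locker 3: 190 + 60 + 40 = 290
  locker 4: 190 = 190
This matches the lower bound, so 4 is optimal.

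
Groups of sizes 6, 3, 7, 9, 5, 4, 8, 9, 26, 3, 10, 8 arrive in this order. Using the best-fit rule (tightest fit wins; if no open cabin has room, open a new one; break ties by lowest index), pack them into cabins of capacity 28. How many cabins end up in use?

4

  6 → cabin 1 (new)  [load 6/28]
  3 → cabin 1  [load 9/28]
  7 → cabin 1  [load 16/28]
  9 → cabin 1  [load 25/28]
  5 → cabin 2 (new)  [load 5/28]
  4 → cabin 2  [load 9/28]
  8 → cabin 2  [load 17/28]
  9 → cabin 2  [load 26/28]
  26 → cabin 3 (new)  [load 26/28]
  3 → cabin 1  [load 28/28]
  10 → cabin 4 (new)  [load 10/28]
  8 → cabin 4  [load 18/28]
4 cabins opened.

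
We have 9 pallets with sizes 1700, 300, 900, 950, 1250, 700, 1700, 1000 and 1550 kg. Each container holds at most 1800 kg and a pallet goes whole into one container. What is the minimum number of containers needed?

7

Total = 1700 + 1700 + 1550 + 1250 + 1000 + 950 + 900 + 700 + 300 = 10050 kg.
Lower bound: ⌈10050/1800⌉ = 6 containers.
A packing using 7 containers:
  container 1: 1700 = 1700
  container 2: 1700 = 1700
  container 3: 1550 = 1550
  container 4: 1250 + 300 = 1550
  container 5: 1000 + 700 = 1700
  container 6: 950 = 950
  container 7: 900 = 900
No arrangement into 6 containers stays within capacity, so 7 is optimal.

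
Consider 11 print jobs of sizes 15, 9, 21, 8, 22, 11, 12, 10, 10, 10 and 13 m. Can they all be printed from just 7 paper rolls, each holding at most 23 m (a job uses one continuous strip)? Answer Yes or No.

Yes

A valid assignment using 7 paper rolls:
  roll 1: 22 = 22
  roll 2: 21 = 21
  roll 3: 15 + 8 = 23
  roll 4: 13 + 10 = 23
  roll 5: 12 + 11 = 23
  roll 6: 10 + 10 = 20
  roll 7: 9 = 9
Every load is within 23 m, so 7 paper rolls suffice.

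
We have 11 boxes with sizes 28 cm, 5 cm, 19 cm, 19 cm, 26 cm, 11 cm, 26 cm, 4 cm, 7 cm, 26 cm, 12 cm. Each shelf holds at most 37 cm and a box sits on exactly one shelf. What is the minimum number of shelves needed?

Total = 28 + 26 + 26 + 26 + 19 + 19 + 12 + 11 + 7 + 5 + 4 = 183 cm.
Lower bound: ⌈183/37⌉ = 5 shelves.
Also, 6 boxes each exceed 37/2 cm, and no two of those can share a shelf, so at least 6 shelves are needed.
A packing using 6 shelves:
  shelf 1: 28 + 7 = 35
  shelf 2: 26 + 11 = 37
  shelf 3: 26 + 5 + 4 = 35
  shelf 4: 26 = 26
  shelf 5: 19 + 12 = 31
  shelf 6: 19 = 19
This matches the lower bound, so 6 is optimal.

6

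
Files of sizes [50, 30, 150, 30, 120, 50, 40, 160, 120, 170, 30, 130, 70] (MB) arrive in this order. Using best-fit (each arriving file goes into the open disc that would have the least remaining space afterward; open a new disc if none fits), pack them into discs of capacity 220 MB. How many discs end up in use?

6

  50 → disc 1 (new)  [load 50/220]
  30 → disc 1  [load 80/220]
  150 → disc 2 (new)  [load 150/220]
  30 → disc 2  [load 180/220]
  120 → disc 1  [load 200/220]
  50 → disc 3 (new)  [load 50/220]
  40 → disc 2  [load 220/220]
  160 → disc 3  [load 210/220]
  120 → disc 4 (new)  [load 120/220]
  170 → disc 5 (new)  [load 170/220]
  30 → disc 5  [load 200/220]
  130 → disc 6 (new)  [load 130/220]
  70 → disc 6  [load 200/220]
6 discs opened.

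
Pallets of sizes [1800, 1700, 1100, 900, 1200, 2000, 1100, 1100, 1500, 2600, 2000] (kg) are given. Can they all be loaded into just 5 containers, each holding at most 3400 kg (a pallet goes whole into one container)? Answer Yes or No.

No

Total = 17000 kg; ⌈17000/3400⌉ = 5.
The bound of 5 does not rule out 5, but exhaustive search shows no assignment into 5 containers of capacity 3400 kg exists — the minimum is 6.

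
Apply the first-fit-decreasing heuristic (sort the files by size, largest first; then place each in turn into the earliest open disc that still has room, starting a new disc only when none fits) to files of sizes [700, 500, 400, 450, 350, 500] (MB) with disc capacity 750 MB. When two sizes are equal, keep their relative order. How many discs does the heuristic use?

5

Sorted descending: 700, 500, 500, 450, 400, 350.
  700 → disc 1 (new)  [load 700/750]
  500 → disc 2 (new)  [load 500/750]
  500 → disc 3 (new)  [load 500/750]
  450 → disc 4 (new)  [load 450/750]
  400 → disc 5 (new)  [load 400/750]
  350 → disc 5  [load 750/750]
5 discs opened.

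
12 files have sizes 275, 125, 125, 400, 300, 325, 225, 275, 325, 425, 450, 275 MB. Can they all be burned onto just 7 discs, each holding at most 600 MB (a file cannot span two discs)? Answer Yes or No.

Yes

A valid assignment using 7 discs:
  disc 1: 450 + 125 = 575
  disc 2: 425 + 125 = 550
  disc 3: 400 = 400
  disc 4: 325 + 275 = 600
  disc 5: 325 + 275 = 600
  disc 6: 300 + 275 = 575
  disc 7: 225 = 225
Every load is within 600 MB, so 7 discs suffice.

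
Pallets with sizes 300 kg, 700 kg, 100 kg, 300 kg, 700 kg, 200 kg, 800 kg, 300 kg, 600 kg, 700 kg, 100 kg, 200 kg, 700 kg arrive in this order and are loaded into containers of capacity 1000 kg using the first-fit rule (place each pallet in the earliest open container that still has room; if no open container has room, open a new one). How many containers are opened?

  300 → container 1 (new)  [load 300/1000]
  700 → container 1  [load 1000/1000]
  100 → container 2 (new)  [load 100/1000]
  300 → container 2  [load 400/1000]
  700 → container 3 (new)  [load 700/1000]
  200 → container 2  [load 600/1000]
  800 → container 4 (new)  [load 800/1000]
  300 → container 2  [load 900/1000]
  600 → container 5 (new)  [load 600/1000]
  700 → container 6 (new)  [load 700/1000]
  100 → container 2  [load 1000/1000]
  200 → container 3  [load 900/1000]
  700 → container 7 (new)  [load 700/1000]
7 containers opened.

7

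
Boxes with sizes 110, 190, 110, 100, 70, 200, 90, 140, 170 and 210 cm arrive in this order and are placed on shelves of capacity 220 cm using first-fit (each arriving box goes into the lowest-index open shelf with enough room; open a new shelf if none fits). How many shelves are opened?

  110 → shelf 1 (new)  [load 110/220]
  190 → shelf 2 (new)  [load 190/220]
  110 → shelf 1  [load 220/220]
  100 → shelf 3 (new)  [load 100/220]
  70 → shelf 3  [load 170/220]
  200 → shelf 4 (new)  [load 200/220]
  90 → shelf 5 (new)  [load 90/220]
  140 → shelf 6 (new)  [load 140/220]
  170 → shelf 7 (new)  [load 170/220]
  210 → shelf 8 (new)  [load 210/220]
8 shelves opened.

8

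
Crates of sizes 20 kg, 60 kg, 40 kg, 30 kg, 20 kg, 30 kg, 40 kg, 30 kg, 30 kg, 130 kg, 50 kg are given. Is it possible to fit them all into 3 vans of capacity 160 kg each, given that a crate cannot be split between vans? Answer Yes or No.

Yes

A valid assignment using 3 vans:
  van 1: 130 + 30 = 160
  van 2: 60 + 50 + 30 + 20 = 160
  van 3: 40 + 40 + 30 + 30 + 20 = 160
Every load is within 160 kg, so 3 vans suffice.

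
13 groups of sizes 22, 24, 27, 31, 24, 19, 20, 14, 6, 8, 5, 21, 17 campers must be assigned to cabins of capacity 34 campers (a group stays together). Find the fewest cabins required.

Total = 31 + 27 + 24 + 24 + 22 + 21 + 20 + 19 + 17 + 14 + 8 + 6 + 5 = 238 campers.
Lower bound: ⌈238/34⌉ = 7 cabins.
Also, 8 groups each exceed 17 campers, and no two of those can share a cabin, so at least 8 cabins are needed.
A packing using 9 cabins:
  cabin 1: 31 = 31
  cabin 2: 27 + 6 = 33
  cabin 3: 24 + 8 = 32
  cabin 4: 24 + 5 = 29
  cabin 5: 22 = 22
  cabin 6: 21 = 21
  cabin 7: 20 + 14 = 34
  cabin 8: 19 = 19
  cabin 9: 17 = 17
No arrangement into 8 cabins stays within capacity, so 9 is optimal.

9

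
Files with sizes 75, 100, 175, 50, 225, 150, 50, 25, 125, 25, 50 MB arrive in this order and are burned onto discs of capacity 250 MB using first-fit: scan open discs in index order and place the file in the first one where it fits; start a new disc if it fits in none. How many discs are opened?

5

  75 → disc 1 (new)  [load 75/250]
  100 → disc 1  [load 175/250]
  175 → disc 2 (new)  [load 175/250]
  50 → disc 1  [load 225/250]
  225 → disc 3 (new)  [load 225/250]
  150 → disc 4 (new)  [load 150/250]
  50 → disc 2  [load 225/250]
  25 → disc 1  [load 250/250]
  125 → disc 5 (new)  [load 125/250]
  25 → disc 2  [load 250/250]
  50 → disc 4  [load 200/250]
5 discs opened.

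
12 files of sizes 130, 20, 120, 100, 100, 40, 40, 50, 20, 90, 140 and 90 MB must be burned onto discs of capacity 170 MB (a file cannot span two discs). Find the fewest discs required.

7

Total = 140 + 130 + 120 + 100 + 100 + 90 + 90 + 50 + 40 + 40 + 20 + 20 = 940 MB.
Lower bound: ⌈940/170⌉ = 6 discs.
Also, 7 files each exceed 85 MB, and no two of those can share a disc, so at least 7 discs are needed.
A packing using 7 discs:
  disc 1: 140 + 20 = 160
  disc 2: 130 + 40 = 170
  disc 3: 120 + 50 = 170
  disc 4: 100 + 40 + 20 = 160
  disc 5: 100 = 100
  disc 6: 90 = 90
  disc 7: 90 = 90
This matches the lower bound, so 7 is optimal.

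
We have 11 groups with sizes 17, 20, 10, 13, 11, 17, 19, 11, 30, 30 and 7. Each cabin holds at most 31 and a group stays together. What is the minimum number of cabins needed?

Total = 30 + 30 + 20 + 19 + 17 + 17 + 13 + 11 + 11 + 10 + 7 = 185.
Lower bound: ⌈185/31⌉ = 6 cabins.
A packing using 7 cabins:
  cabin 1: 30 = 30
  cabin 2: 30 = 30
  cabin 3: 20 + 11 = 31
  cabin 4: 19 + 11 = 30
  cabin 5: 17 + 13 = 30
  cabin 6: 17 + 10 = 27
  cabin 7: 7 = 7
No arrangement into 6 cabins stays within capacity, so 7 is optimal.

7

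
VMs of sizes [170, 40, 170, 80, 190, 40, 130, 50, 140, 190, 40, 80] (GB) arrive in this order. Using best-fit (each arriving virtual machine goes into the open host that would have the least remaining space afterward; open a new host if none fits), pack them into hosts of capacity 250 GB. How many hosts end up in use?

6

  170 → host 1 (new)  [load 170/250]
  40 → host 1  [load 210/250]
  170 → host 2 (new)  [load 170/250]
  80 → host 2  [load 250/250]
  190 → host 3 (new)  [load 190/250]
  40 → host 1  [load 250/250]
  130 → host 4 (new)  [load 130/250]
  50 → host 3  [load 240/250]
  140 → host 5 (new)  [load 140/250]
  190 → host 6 (new)  [load 190/250]
  40 → host 6  [load 230/250]
  80 → host 5  [load 220/250]
6 hosts opened.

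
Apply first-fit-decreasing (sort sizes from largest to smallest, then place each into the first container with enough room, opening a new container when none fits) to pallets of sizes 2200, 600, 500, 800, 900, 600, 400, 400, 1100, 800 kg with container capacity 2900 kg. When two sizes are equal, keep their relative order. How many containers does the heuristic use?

3

Sorted descending: 2200, 1100, 900, 800, 800, 600, 600, 500, 400, 400.
  2200 → container 1 (new)  [load 2200/2900]
  1100 → container 2 (new)  [load 1100/2900]
  900 → container 2  [load 2000/2900]
  800 → container 2  [load 2800/2900]
  800 → container 3 (new)  [load 800/2900]
  600 → container 1  [load 2800/2900]
  600 → container 3  [load 1400/2900]
  500 → container 3  [load 1900/2900]
  400 → container 3  [load 2300/2900]
  400 → container 3  [load 2700/2900]
3 containers opened.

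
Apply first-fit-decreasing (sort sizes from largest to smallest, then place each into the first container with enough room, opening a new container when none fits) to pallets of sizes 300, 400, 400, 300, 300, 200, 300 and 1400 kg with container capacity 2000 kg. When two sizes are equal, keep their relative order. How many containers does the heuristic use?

Sorted descending: 1400, 400, 400, 300, 300, 300, 300, 200.
  1400 → container 1 (new)  [load 1400/2000]
  400 → container 1  [load 1800/2000]
  400 → container 2 (new)  [load 400/2000]
  300 → container 2  [load 700/2000]
  300 → container 2  [load 1000/2000]
  300 → container 2  [load 1300/2000]
  300 → container 2  [load 1600/2000]
  200 → container 1  [load 2000/2000]
2 containers opened.

2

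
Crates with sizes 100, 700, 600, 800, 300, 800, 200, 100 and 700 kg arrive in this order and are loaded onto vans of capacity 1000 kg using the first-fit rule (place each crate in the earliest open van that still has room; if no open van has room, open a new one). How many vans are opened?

  100 → van 1 (new)  [load 100/1000]
  700 → van 1  [load 800/1000]
  600 → van 2 (new)  [load 600/1000]
  800 → van 3 (new)  [load 800/1000]
  300 → van 2  [load 900/1000]
  800 → van 4 (new)  [load 800/1000]
  200 → van 1  [load 1000/1000]
  100 → van 2  [load 1000/1000]
  700 → van 5 (new)  [load 700/1000]
5 vans opened.

5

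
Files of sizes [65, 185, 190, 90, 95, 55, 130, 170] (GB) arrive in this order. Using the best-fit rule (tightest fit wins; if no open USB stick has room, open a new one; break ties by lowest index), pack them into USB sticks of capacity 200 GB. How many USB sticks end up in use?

6

  65 → USB stick 1 (new)  [load 65/200]
  185 → USB stick 2 (new)  [load 185/200]
  190 → USB stick 3 (new)  [load 190/200]
  90 → USB stick 1  [load 155/200]
  95 → USB stick 4 (new)  [load 95/200]
  55 → USB stick 4  [load 150/200]
  130 → USB stick 5 (new)  [load 130/200]
  170 → USB stick 6 (new)  [load 170/200]
6 USB sticks opened.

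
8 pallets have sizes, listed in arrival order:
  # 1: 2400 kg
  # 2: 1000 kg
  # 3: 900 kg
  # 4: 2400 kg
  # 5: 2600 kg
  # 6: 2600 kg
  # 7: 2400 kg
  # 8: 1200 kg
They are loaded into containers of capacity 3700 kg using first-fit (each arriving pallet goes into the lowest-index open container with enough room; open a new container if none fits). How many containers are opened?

  2400 → container 1 (new)  [load 2400/3700]
  1000 → container 1  [load 3400/3700]
  900 → container 2 (new)  [load 900/3700]
  2400 → container 2  [load 3300/3700]
  2600 → container 3 (new)  [load 2600/3700]
  2600 → container 4 (new)  [load 2600/3700]
  2400 → container 5 (new)  [load 2400/3700]
  1200 → container 5  [load 3600/3700]
5 containers opened.

5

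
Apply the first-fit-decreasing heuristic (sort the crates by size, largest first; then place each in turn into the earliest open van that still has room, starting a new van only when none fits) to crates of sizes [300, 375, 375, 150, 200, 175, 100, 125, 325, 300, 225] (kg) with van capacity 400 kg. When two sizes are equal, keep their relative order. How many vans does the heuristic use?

8

Sorted descending: 375, 375, 325, 300, 300, 225, 200, 175, 150, 125, 100.
  375 → van 1 (new)  [load 375/400]
  375 → van 2 (new)  [load 375/400]
  325 → van 3 (new)  [load 325/400]
  300 → van 4 (new)  [load 300/400]
  300 → van 5 (new)  [load 300/400]
  225 → van 6 (new)  [load 225/400]
  200 → van 7 (new)  [load 200/400]
  175 → van 6  [load 400/400]
  150 → van 7  [load 350/400]
  125 → van 8 (new)  [load 125/400]
  100 → van 4  [load 400/400]
8 vans opened.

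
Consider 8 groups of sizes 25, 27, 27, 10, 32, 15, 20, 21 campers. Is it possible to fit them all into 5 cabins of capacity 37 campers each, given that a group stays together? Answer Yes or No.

No

Total = 177 campers; ⌈177/37⌉ = 5.
6 groups each exceed half the capacity and cannot share a cabin, forcing at least 6 cabins.
At least 6 cabins are required, but only 5 are allowed.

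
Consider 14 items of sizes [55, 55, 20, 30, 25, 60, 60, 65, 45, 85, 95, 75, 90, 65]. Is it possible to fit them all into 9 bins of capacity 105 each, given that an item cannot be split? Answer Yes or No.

Total = 825; ⌈825/105⌉ = 8.
10 items each exceed half the capacity and cannot share a bin, forcing at least 10 bins.
At least 10 bins are required, but only 9 are allowed.

No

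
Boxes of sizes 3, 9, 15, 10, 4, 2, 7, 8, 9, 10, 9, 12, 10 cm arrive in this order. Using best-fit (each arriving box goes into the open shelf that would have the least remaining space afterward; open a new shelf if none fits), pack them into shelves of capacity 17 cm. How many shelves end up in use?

  3 → shelf 1 (new)  [load 3/17]
  9 → shelf 1  [load 12/17]
  15 → shelf 2 (new)  [load 15/17]
  10 → shelf 3 (new)  [load 10/17]
  4 → shelf 1  [load 16/17]
  2 → shelf 2  [load 17/17]
  7 → shelf 3  [load 17/17]
  8 → shelf 4 (new)  [load 8/17]
  9 → shelf 4  [load 17/17]
  10 → shelf 5 (new)  [load 10/17]
  9 → shelf 6 (new)  [load 9/17]
  12 → shelf 7 (new)  [load 12/17]
  10 → shelf 8 (new)  [load 10/17]
8 shelves opened.

8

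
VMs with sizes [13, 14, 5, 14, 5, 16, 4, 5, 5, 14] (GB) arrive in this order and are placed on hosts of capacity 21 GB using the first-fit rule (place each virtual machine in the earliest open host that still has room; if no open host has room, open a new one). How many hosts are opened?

  13 → host 1 (new)  [load 13/21]
  14 → host 2 (new)  [load 14/21]
  5 → host 1  [load 18/21]
  14 → host 3 (new)  [load 14/21]
  5 → host 2  [load 19/21]
  16 → host 4 (new)  [load 16/21]
  4 → host 3  [load 18/21]
  5 → host 4  [load 21/21]
  5 → host 5 (new)  [load 5/21]
  14 → host 5  [load 19/21]
5 hosts opened.

5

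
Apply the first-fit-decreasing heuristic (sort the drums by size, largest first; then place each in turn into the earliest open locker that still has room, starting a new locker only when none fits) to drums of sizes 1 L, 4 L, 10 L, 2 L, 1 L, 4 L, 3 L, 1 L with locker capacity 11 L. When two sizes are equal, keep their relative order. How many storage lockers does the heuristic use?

3

Sorted descending: 10, 4, 4, 3, 2, 1, 1, 1.
  10 → locker 1 (new)  [load 10/11]
  4 → locker 2 (new)  [load 4/11]
  4 → locker 2  [load 8/11]
  3 → locker 2  [load 11/11]
  2 → locker 3 (new)  [load 2/11]
  1 → locker 1  [load 11/11]
  1 → locker 3  [load 3/11]
  1 → locker 3  [load 4/11]
3 storage lockers opened.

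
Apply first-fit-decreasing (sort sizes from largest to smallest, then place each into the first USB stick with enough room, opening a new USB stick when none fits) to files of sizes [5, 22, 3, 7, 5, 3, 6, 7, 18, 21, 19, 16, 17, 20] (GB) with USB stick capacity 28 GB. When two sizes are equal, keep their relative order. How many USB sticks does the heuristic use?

7

Sorted descending: 22, 21, 20, 19, 18, 17, 16, 7, 7, 6, 5, 5, 3, 3.
  22 → USB stick 1 (new)  [load 22/28]
  21 → USB stick 2 (new)  [load 21/28]
  20 → USB stick 3 (new)  [load 20/28]
  19 → USB stick 4 (new)  [load 19/28]
  18 → USB stick 5 (new)  [load 18/28]
  17 → USB stick 6 (new)  [load 17/28]
  16 → USB stick 7 (new)  [load 16/28]
  7 → USB stick 2  [load 28/28]
  7 → USB stick 3  [load 27/28]
  6 → USB stick 1  [load 28/28]
  5 → USB stick 4  [load 24/28]
  5 → USB stick 5  [load 23/28]
  3 → USB stick 4  [load 27/28]
  3 → USB stick 5  [load 26/28]
7 USB sticks opened.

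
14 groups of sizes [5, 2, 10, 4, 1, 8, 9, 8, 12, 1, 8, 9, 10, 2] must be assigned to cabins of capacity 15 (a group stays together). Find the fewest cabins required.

Total = 12 + 10 + 10 + 9 + 9 + 8 + 8 + 8 + 5 + 4 + 2 + 2 + 1 + 1 = 89.
Lower bound: ⌈89/15⌉ = 6 cabins.
Also, 8 groups each exceed 15/2, and no two of those can share a cabin, so at least 8 cabins are needed.
A packing using 8 cabins:
  cabin 1: 12 + 2 + 1 = 15
  cabin 2: 10 + 5 = 15
  cabin 3: 10 + 4 + 1 = 15
  cabin 4: 9 + 2 = 11
  cabin 5: 9 = 9
  cabin 6: 8 = 8
  cabin 7: 8 = 8
  cabin 8: 8 = 8
This matches the lower bound, so 8 is optimal.

8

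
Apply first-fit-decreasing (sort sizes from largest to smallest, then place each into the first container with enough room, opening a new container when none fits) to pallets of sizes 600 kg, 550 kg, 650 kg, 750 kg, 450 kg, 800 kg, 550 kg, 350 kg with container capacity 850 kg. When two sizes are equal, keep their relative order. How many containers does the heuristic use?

7

Sorted descending: 800, 750, 650, 600, 550, 550, 450, 350.
  800 → container 1 (new)  [load 800/850]
  750 → container 2 (new)  [load 750/850]
  650 → container 3 (new)  [load 650/850]
  600 → container 4 (new)  [load 600/850]
  550 → container 5 (new)  [load 550/850]
  550 → container 6 (new)  [load 550/850]
  450 → container 7 (new)  [load 450/850]
  350 → container 7  [load 800/850]
7 containers opened.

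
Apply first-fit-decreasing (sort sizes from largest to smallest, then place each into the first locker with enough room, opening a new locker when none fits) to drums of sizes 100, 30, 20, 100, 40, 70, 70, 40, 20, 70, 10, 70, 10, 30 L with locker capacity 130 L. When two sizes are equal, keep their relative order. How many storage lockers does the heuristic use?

6

Sorted descending: 100, 100, 70, 70, 70, 70, 40, 40, 30, 30, 20, 20, 10, 10.
  100 → locker 1 (new)  [load 100/130]
  100 → locker 2 (new)  [load 100/130]
  70 → locker 3 (new)  [load 70/130]
  70 → locker 4 (new)  [load 70/130]
  70 → locker 5 (new)  [load 70/130]
  70 → locker 6 (new)  [load 70/130]
  40 → locker 3  [load 110/130]
  40 → locker 4  [load 110/130]
  30 → locker 1  [load 130/130]
  30 → locker 2  [load 130/130]
  20 → locker 3  [load 130/130]
  20 → locker 4  [load 130/130]
  10 → locker 5  [load 80/130]
  10 → locker 5  [load 90/130]
6 storage lockers opened.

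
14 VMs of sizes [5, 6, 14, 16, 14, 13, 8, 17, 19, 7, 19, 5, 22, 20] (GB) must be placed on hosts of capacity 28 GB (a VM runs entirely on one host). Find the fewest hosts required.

8

Total = 22 + 20 + 19 + 19 + 17 + 16 + 14 + 14 + 13 + 8 + 7 + 6 + 5 + 5 = 185 GB.
Lower bound: ⌈185/28⌉ = 7 hosts.
A packing using 8 hosts:
  host 1: 22 + 6 = 28
  host 2: 20 + 8 = 28
  host 3: 19 + 7 = 26
  host 4: 19 + 5 = 24
  host 5: 17 + 5 = 22
  host 6: 16 = 16
  host 7: 14 + 14 = 28
  host 8: 13 = 13
No arrangement into 7 hosts stays within capacity, so 8 is optimal.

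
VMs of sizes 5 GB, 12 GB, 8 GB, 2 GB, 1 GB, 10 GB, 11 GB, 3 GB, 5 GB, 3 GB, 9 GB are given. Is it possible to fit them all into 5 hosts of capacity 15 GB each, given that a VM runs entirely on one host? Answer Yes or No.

A valid assignment using 5 hosts:
  host 1: 12 + 3 = 15
  host 2: 11 + 3 + 1 = 15
  host 3: 10 + 5 = 15
  host 4: 9 + 5 = 14
  host 5: 8 + 2 = 10
Every load is within 15 GB, so 5 hosts suffice.

Yes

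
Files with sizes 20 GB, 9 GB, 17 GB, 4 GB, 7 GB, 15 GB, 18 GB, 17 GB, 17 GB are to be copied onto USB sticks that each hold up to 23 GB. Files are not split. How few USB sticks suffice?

7

Total = 20 + 18 + 17 + 17 + 17 + 15 + 9 + 7 + 4 = 124 GB.
Lower bound: ⌈124/23⌉ = 6 USB sticks.
A packing using 7 USB sticks:
  USB stick 1: 20 = 20
  USB stick 2: 18 + 4 = 22
  USB stick 3: 17 = 17
  USB stick 4: 17 = 17
  USB stick 5: 17 = 17
  USB stick 6: 15 + 7 = 22
  USB stick 7: 9 = 9
No arrangement into 6 USB sticks stays within capacity, so 7 is optimal.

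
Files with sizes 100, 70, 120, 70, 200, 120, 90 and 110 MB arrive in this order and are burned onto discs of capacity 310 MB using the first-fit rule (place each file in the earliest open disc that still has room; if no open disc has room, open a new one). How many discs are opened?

  100 → disc 1 (new)  [load 100/310]
  70 → disc 1  [load 170/310]
  120 → disc 1  [load 290/310]
  70 → disc 2 (new)  [load 70/310]
  200 → disc 2  [load 270/310]
  120 → disc 3 (new)  [load 120/310]
  90 → disc 3  [load 210/310]
  110 → disc 4 (new)  [load 110/310]
4 discs opened.

4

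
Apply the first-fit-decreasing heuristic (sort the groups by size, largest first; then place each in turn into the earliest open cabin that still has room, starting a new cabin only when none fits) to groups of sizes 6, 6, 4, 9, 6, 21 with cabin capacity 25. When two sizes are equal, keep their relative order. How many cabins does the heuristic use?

Sorted descending: 21, 9, 6, 6, 6, 4.
  21 → cabin 1 (new)  [load 21/25]
  9 → cabin 2 (new)  [load 9/25]
  6 → cabin 2  [load 15/25]
  6 → cabin 2  [load 21/25]
  6 → cabin 3 (new)  [load 6/25]
  4 → cabin 1  [load 25/25]
3 cabins opened.

3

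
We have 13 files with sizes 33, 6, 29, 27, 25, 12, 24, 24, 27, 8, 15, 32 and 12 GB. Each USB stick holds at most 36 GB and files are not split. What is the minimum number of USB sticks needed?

Total = 33 + 32 + 29 + 27 + 27 + 25 + 24 + 24 + 15 + 12 + 12 + 8 + 6 = 274 GB.
Lower bound: ⌈274/36⌉ = 8 USB sticks.
A packing using 9 USB sticks:
  USB stick 1: 33 = 33
  USB stick 2: 32 = 32
  USB stick 3: 29 + 6 = 35
  USB stick 4: 27 + 8 = 35
  USB stick 5: 27 = 27
  USB stick 6: 25 = 25
  USB stick 7: 24 + 12 = 36
  USB stick 8: 24 + 12 = 36
  USB stick 9: 15 = 15
No arrangement into 8 USB sticks stays within capacity, so 9 is optimal.

9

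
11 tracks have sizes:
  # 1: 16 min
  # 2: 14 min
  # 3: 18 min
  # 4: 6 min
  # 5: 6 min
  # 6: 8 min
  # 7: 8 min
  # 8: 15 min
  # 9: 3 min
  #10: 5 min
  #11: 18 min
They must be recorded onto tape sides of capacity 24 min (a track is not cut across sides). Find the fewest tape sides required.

5

Total = 18 + 18 + 16 + 15 + 14 + 8 + 8 + 6 + 6 + 5 + 3 = 117 min.
Lower bound: ⌈117/24⌉ = 5 tape sides.
A packing using 5 tape sides:
  side 1: 18 + 6 = 24
  side 2: 18 + 6 = 24
  side 3: 16 + 8 = 24
  side 4: 15 + 8 = 23
  side 5: 14 + 5 + 3 = 22
This matches the lower bound, so 5 is optimal.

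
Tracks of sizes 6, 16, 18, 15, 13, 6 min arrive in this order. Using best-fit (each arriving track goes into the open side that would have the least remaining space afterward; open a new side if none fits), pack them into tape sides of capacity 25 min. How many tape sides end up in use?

4

  6 → side 1 (new)  [load 6/25]
  16 → side 1  [load 22/25]
  18 → side 2 (new)  [load 18/25]
  15 → side 3 (new)  [load 15/25]
  13 → side 4 (new)  [load 13/25]
  6 → side 2  [load 24/25]
4 tape sides opened.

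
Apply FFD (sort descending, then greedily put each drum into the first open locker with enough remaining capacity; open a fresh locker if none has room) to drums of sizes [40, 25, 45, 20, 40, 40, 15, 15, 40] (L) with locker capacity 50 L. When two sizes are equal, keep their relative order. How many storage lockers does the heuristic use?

Sorted descending: 45, 40, 40, 40, 40, 25, 20, 15, 15.
  45 → locker 1 (new)  [load 45/50]
  40 → locker 2 (new)  [load 40/50]
  40 → locker 3 (new)  [load 40/50]
  40 → locker 4 (new)  [load 40/50]
  40 → locker 5 (new)  [load 40/50]
  25 → locker 6 (new)  [load 25/50]
  20 → locker 6  [load 45/50]
  15 → locker 7 (new)  [load 15/50]
  15 → locker 7  [load 30/50]
7 storage lockers opened.

7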